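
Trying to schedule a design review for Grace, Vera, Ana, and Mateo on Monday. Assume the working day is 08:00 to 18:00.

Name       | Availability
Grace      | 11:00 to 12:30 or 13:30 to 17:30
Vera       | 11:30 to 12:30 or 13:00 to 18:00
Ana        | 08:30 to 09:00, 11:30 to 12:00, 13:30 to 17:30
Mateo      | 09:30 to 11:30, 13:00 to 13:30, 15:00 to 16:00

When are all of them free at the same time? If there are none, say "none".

15:00-16:00

Grace ∩ Vera: 11:30-12:30, 13:30-17:30.
Grace ∩ Vera ∩ Ana: 11:30-12:00, 13:30-17:30.
Grace ∩ Vera ∩ Ana ∩ Mateo: 15:00-16:00.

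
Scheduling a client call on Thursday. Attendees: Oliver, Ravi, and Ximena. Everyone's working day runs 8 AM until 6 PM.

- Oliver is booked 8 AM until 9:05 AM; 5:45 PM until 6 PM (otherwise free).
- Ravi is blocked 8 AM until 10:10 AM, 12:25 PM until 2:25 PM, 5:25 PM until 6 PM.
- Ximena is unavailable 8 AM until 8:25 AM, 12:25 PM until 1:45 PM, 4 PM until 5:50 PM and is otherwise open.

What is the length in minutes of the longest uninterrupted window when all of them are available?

135

Oliver free: 09:05-17:45 (invert busy blocks within the working day).
Ravi free: 10:10-12:25, 14:25-17:25 (invert busy blocks within the working day).
Ximena free: 08:25-12:25, 13:45-16:00, 17:50-18:00 (invert busy blocks within the working day).
Oliver ∩ Ravi: 10:10-12:25, 14:25-17:25.
Oliver ∩ Ravi ∩ Ximena: 10:10-12:25, 14:25-16:00.
The longest is 10:10-12:25 at 135 minutes.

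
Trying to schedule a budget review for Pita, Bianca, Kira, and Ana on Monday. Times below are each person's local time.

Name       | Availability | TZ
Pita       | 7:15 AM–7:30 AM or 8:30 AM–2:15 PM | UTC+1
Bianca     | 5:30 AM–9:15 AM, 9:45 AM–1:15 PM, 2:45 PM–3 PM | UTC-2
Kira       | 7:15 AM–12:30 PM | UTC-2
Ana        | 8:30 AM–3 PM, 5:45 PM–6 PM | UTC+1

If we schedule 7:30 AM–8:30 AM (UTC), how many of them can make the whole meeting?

Pita in UTC: 06:15-06:30, 07:30-13:15 (subtract 1h to convert from UTC+1).
Bianca in UTC: 07:30-11:15, 11:45-15:15, 16:45-17:00 (add 2h to convert from UTC-2).
Kira in UTC: 09:15-14:30 (add 2h to convert from UTC-2).
Ana in UTC: 07:30-14:00, 16:45-17:00 (subtract 1h to convert from UTC+1).
Pita, Bianca, and Ana can make the full 07:30-08:30 slot — that's 3.

3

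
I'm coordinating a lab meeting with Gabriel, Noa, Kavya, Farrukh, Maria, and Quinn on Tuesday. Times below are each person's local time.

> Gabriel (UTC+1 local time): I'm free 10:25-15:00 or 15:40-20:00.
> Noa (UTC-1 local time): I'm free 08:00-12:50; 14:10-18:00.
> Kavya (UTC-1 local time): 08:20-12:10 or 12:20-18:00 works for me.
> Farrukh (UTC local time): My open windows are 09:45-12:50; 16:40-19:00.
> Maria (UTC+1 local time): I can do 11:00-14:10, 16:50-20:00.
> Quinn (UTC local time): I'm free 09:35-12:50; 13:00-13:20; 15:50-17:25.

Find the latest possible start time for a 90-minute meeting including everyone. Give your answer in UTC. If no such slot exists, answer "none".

11:20

Gabriel in UTC: 09:25-14:00, 14:40-19:00 (subtract 1h to convert from UTC+1).
Noa in UTC: 09:00-13:50, 15:10-19:00 (add 1h to convert from UTC-1).
Kavya in UTC: 09:20-13:10, 13:20-19:00 (add 1h to convert from UTC-1).
Farrukh in UTC: 09:45-12:50, 16:40-19:00.
Maria in UTC: 10:00-13:10, 15:50-19:00 (subtract 1h to convert from UTC+1).
Quinn in UTC: 09:35-12:50, 13:00-13:20, 15:50-17:25.
Gabriel ∩ Noa: 09:25-13:50, 15:10-19:00.
Gabriel ∩ Noa ∩ Kavya: 09:25-13:10, 13:20-13:50, 15:10-19:00.
Gabriel ∩ Noa ∩ Kavya ∩ Farrukh: 09:45-12:50, 16:40-19:00.
Gabriel ∩ Noa ∩ Kavya ∩ Farrukh ∩ Maria: 10:00-12:50, 16:40-19:00.
Gabriel ∩ Noa ∩ Kavya ∩ Farrukh ∩ Maria ∩ Quinn: 10:00-12:50, 16:40-17:25.
The last common window of at least 90 minutes is 10:00-12:50; a 90-minute meeting can start as late as 11:20 and still end by 12:50.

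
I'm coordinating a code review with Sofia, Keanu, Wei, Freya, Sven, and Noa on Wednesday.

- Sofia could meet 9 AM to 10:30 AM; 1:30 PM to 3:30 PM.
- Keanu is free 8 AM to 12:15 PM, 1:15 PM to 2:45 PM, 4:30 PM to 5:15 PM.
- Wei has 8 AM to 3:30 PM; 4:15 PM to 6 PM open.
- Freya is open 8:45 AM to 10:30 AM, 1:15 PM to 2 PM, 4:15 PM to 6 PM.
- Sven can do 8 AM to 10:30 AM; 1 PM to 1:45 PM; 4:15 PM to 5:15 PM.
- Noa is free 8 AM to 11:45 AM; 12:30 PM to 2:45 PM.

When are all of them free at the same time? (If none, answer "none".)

Sofia ∩ Keanu: 09:00-10:30, 13:30-14:45.
Sofia ∩ Keanu ∩ Wei: 09:00-10:30, 13:30-14:45.
Sofia ∩ Keanu ∩ Wei ∩ Freya: 09:00-10:30, 13:30-14:00.
Sofia ∩ Keanu ∩ Wei ∩ Freya ∩ Sven: 09:00-10:30, 13:30-13:45.
Sofia ∩ Keanu ∩ Wei ∩ Freya ∩ Sven ∩ Noa: 09:00-10:30, 13:30-13:45.
So the common availability across everyone is 09:00-10:30, 13:30-13:45.

09:00-10:30, 13:30-13:45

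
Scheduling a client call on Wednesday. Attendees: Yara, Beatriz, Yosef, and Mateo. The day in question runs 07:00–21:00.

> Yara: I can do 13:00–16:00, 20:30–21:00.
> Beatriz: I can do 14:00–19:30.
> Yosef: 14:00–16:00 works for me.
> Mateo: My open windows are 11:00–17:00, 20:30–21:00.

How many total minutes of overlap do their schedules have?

120

Yara ∩ Beatriz: 14:00-16:00.
Yara ∩ Beatriz ∩ Yosef: 14:00-16:00.
Yara ∩ Beatriz ∩ Yosef ∩ Mateo: 14:00-16:00.
That's a single block of 120 minutes.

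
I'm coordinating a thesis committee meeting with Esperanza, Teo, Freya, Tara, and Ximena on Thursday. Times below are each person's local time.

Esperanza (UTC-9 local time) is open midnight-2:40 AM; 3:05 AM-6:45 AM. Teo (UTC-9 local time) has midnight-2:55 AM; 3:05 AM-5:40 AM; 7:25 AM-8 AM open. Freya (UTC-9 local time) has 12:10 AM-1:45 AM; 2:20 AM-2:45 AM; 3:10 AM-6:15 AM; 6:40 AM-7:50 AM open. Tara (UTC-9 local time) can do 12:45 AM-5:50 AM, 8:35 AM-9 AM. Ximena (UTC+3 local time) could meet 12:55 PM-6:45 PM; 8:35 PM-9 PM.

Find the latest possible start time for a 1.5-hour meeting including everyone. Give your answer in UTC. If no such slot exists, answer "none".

Esperanza in UTC: 09:00-11:40, 12:05-15:45 (add 9h to convert from UTC-9).
Teo in UTC: 09:00-11:55, 12:05-14:40, 16:25-17:00 (add 9h to convert from UTC-9).
Freya in UTC: 09:10-10:45, 11:20-11:45, 12:10-15:15, 15:40-16:50 (add 9h to convert from UTC-9).
Tara in UTC: 09:45-14:50, 17:35-18:00 (add 9h to convert from UTC-9).
Ximena in UTC: 09:55-15:45, 17:35-18:00 (subtract 3h to convert from UTC+3).
Esperanza ∩ Teo: 09:00-11:40, 12:05-14:40.
Esperanza ∩ Teo ∩ Freya: 09:10-10:45, 11:20-11:40, 12:10-14:40.
Esperanza ∩ Teo ∩ Freya ∩ Tara: 09:45-10:45, 11:20-11:40, 12:10-14:40.
Esperanza ∩ Teo ∩ Freya ∩ Tara ∩ Ximena: 09:55-10:45, 11:20-11:40, 12:10-14:40.
Those are the intersection windows.
The last common window of at least 90 minutes is 12:10-14:40; a 90-minute meeting can start as late as 13:10 and still end by 14:40.

13:10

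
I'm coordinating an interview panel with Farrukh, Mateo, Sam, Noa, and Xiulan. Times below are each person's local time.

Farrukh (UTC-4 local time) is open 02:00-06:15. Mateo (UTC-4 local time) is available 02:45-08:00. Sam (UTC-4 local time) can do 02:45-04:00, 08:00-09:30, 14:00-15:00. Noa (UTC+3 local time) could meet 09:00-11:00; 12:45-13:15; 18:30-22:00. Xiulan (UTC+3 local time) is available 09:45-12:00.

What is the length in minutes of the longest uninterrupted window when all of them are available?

Farrukh in UTC: 06:00-10:15 (add 4h to convert from UTC-4).
Mateo in UTC: 06:45-12:00 (add 4h to convert from UTC-4).
Sam in UTC: 06:45-08:00, 12:00-13:30, 18:00-19:00 (add 4h to convert from UTC-4).
Noa in UTC: 06:00-08:00, 09:45-10:15, 15:30-19:00 (subtract 3h to convert from UTC+3).
Xiulan in UTC: 06:45-09:00 (subtract 3h to convert from UTC+3).
Farrukh ∩ Mateo: 06:45-10:15.
Farrukh ∩ Mateo ∩ Sam: 06:45-08:00.
Farrukh ∩ Mateo ∩ Sam ∩ Noa: 06:45-08:00.
Farrukh ∩ Mateo ∩ Sam ∩ Noa ∩ Xiulan: 06:45-08:00.
The longest is 06:45-08:00 at 75 minutes.

75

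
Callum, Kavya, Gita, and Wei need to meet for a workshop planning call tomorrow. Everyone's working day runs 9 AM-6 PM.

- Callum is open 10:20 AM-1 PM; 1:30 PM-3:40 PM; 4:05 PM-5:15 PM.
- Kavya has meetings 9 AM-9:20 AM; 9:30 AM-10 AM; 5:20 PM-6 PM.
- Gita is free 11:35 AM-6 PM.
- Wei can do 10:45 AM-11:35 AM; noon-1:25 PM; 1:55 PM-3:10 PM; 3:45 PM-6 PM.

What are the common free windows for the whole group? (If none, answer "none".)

12:00-13:00, 13:55-15:10, 16:05-17:15

Callum free: 10:20-13:00, 13:30-15:40, 16:05-17:15.
Kavya free: 09:20-09:30, 10:00-17:20 (invert busy blocks within the working day).
Gita free: 11:35-18:00.
Wei free: 10:45-11:35, 12:00-13:25, 13:55-15:10, 15:45-18:00.
Callum ∩ Kavya: 10:20-13:00, 13:30-15:40, 16:05-17:15.
Callum ∩ Kavya ∩ Gita: 11:35-13:00, 13:30-15:40, 16:05-17:15.
Callum ∩ Kavya ∩ Gita ∩ Wei: 12:00-13:00, 13:55-15:10, 16:05-17:15.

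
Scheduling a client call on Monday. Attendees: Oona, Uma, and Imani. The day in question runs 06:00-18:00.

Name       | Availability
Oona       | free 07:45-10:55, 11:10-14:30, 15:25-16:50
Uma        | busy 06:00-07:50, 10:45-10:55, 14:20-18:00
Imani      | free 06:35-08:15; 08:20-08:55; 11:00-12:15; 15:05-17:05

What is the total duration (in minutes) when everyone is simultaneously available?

Oona free: 07:45-10:55, 11:10-14:30, 15:25-16:50.
Uma free: 07:50-10:45, 10:55-14:20 (invert busy blocks within the working day).
Imani free: 06:35-08:15, 08:20-08:55, 11:00-12:15, 15:05-17:05.
Oona ∩ Uma: 07:50-10:45, 11:10-14:20.
Oona ∩ Uma ∩ Imani: 07:50-08:15, 08:20-08:55, 11:10-12:15.
Summing the common windows: 25 + 35 + 65 = 125 minutes.

125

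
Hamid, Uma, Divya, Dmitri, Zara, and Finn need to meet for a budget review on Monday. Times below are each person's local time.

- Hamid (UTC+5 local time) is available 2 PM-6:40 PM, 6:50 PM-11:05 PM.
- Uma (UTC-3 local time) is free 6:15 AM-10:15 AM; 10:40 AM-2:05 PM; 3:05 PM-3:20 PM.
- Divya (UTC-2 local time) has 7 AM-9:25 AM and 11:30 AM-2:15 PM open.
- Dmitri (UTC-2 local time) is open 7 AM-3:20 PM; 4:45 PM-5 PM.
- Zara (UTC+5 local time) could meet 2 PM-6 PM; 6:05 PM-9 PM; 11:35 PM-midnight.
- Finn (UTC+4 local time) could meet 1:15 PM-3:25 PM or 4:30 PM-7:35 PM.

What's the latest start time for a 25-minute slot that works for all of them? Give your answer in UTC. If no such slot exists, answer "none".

Hamid in UTC: 09:00-13:40, 13:50-18:05 (subtract 5h to convert from UTC+5).
Uma in UTC: 09:15-13:15, 13:40-17:05, 18:05-18:20 (add 3h to convert from UTC-3).
Divya in UTC: 09:00-11:25, 13:30-16:15 (add 2h to convert from UTC-2).
Dmitri in UTC: 09:00-17:20, 18:45-19:00 (add 2h to convert from UTC-2).
Zara in UTC: 09:00-13:00, 13:05-16:00, 18:35-19:00 (subtract 5h to convert from UTC+5).
Finn in UTC: 09:15-11:25, 12:30-15:35 (subtract 4h to convert from UTC+4).
Hamid ∩ Uma: 09:15-13:15, 13:50-17:05.
Hamid ∩ Uma ∩ Divya: 09:15-11:25, 13:50-16:15.
Hamid ∩ Uma ∩ Divya ∩ Dmitri: 09:15-11:25, 13:50-16:15.
Hamid ∩ Uma ∩ Divya ∩ Dmitri ∩ Zara: 09:15-11:25, 13:50-16:00.
Hamid ∩ Uma ∩ Divya ∩ Dmitri ∩ Zara ∩ Finn: 09:15-11:25, 13:50-15:35.
The last common window of at least 25 minutes is 13:50-15:35; a 25-minute meeting can start as late as 15:10 and still end by 15:35.

15:10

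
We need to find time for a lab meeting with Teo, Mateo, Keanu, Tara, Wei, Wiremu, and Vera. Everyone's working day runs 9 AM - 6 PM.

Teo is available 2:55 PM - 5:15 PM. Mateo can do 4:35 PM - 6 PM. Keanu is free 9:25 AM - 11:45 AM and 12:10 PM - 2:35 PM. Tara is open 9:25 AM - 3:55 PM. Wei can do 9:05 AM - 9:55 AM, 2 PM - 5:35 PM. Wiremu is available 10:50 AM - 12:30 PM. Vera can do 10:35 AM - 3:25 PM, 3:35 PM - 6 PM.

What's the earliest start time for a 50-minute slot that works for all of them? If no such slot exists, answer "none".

Teo ∩ Mateo: 16:35-17:15.
Teo ∩ Mateo ∩ Keanu: ∅.
Teo ∩ Mateo ∩ Keanu ∩ Tara: ∅.
Teo ∩ Mateo ∩ Keanu ∩ Tara ∩ Wei: ∅.
Teo ∩ Mateo ∩ Keanu ∩ Tara ∩ Wei ∩ Wiremu: ∅.
Teo ∩ Mateo ∩ Keanu ∩ Tara ∩ Wei ∩ Wiremu ∩ Vera: ∅.
There is no time when everyone is free.
No common window is at least 50 minutes long.

none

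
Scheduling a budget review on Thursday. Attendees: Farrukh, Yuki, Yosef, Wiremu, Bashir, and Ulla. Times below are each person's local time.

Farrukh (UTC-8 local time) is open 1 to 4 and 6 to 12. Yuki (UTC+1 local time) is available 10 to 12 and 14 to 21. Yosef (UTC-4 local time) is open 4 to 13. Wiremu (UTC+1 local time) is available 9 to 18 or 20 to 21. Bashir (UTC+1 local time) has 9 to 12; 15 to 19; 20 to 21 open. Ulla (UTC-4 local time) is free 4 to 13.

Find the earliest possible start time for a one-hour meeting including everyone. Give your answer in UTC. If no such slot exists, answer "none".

09:00

Farrukh in UTC: 09:00-12:00, 14:00-20:00 (add 8h to convert from UTC-8).
Yuki in UTC: 09:00-11:00, 13:00-20:00 (subtract 1h to convert from UTC+1).
Yosef in UTC: 08:00-17:00 (add 4h to convert from UTC-4).
Wiremu in UTC: 08:00-17:00, 19:00-20:00 (subtract 1h to convert from UTC+1).
Bashir in UTC: 08:00-11:00, 14:00-18:00, 19:00-20:00 (subtract 1h to convert from UTC+1).
Ulla in UTC: 08:00-17:00 (add 4h to convert from UTC-4).
Farrukh ∩ Yuki: 09:00-11:00, 14:00-20:00.
Farrukh ∩ Yuki ∩ Yosef: 09:00-11:00, 14:00-17:00.
Farrukh ∩ Yuki ∩ Yosef ∩ Wiremu: 09:00-11:00, 14:00-17:00.
Farrukh ∩ Yuki ∩ Yosef ∩ Wiremu ∩ Bashir: 09:00-11:00, 14:00-17:00.
Farrukh ∩ Yuki ∩ Yosef ∩ Wiremu ∩ Bashir ∩ Ulla: 09:00-11:00, 14:00-17:00.
The first common window of at least 60 minutes is 09:00-11:00, so the earliest start is 09:00.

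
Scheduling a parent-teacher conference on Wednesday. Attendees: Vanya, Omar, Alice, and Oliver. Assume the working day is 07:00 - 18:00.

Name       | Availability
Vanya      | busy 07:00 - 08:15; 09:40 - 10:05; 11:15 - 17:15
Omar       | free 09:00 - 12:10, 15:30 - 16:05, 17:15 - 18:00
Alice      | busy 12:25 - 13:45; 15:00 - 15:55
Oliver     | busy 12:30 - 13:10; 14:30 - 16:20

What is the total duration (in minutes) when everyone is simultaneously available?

Vanya free: 08:15-09:40, 10:05-11:15, 17:15-18:00 (invert busy blocks within the working day).
Omar free: 09:00-12:10, 15:30-16:05, 17:15-18:00.
Alice free: 07:00-12:25, 13:45-15:00, 15:55-18:00 (invert busy blocks within the working day).
Oliver free: 07:00-12:30, 13:10-14:30, 16:20-18:00 (invert busy blocks within the working day).
Vanya ∩ Omar: 09:00-09:40, 10:05-11:15, 17:15-18:00.
Vanya ∩ Omar ∩ Alice: 09:00-09:40, 10:05-11:15, 17:15-18:00.
Vanya ∩ Omar ∩ Alice ∩ Oliver: 09:00-09:40, 10:05-11:15, 17:15-18:00.
Summing the common windows: 40 + 70 + 45 = 155 minutes.

155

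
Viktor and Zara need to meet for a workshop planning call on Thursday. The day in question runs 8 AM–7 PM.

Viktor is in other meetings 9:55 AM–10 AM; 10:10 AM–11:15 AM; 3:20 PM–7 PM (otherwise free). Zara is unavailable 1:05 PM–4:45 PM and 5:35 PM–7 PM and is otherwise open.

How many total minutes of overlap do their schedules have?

235

Viktor free: 08:00-09:55, 10:00-10:10, 11:15-15:20 (invert busy blocks within the working day).
Zara free: 08:00-13:05, 16:45-17:35 (invert busy blocks within the working day).
Viktor ∩ Zara: 08:00-09:55, 10:00-10:10, 11:15-13:05.
Those are the intersection windows.
Summing the common windows: 115 + 10 + 110 = 235 minutes.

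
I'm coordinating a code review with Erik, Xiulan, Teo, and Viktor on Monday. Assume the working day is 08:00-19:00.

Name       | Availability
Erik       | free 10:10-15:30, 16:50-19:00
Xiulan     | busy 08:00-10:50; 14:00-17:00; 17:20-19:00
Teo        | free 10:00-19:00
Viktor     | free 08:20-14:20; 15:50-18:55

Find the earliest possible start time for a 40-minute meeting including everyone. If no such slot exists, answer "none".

Erik free: 10:10-15:30, 16:50-19:00.
Xiulan free: 10:50-14:00, 17:00-17:20 (invert busy blocks within the working day).
Teo free: 10:00-19:00.
Viktor free: 08:20-14:20, 15:50-18:55.
Erik ∩ Xiulan: 10:50-14:00, 17:00-17:20.
Erik ∩ Xiulan ∩ Teo: 10:50-14:00, 17:00-17:20.
Erik ∩ Xiulan ∩ Teo ∩ Viktor: 10:50-14:00, 17:00-17:20.
The first common window of at least 40 minutes is 10:50-14:00, so the earliest start is 10:50.

10:50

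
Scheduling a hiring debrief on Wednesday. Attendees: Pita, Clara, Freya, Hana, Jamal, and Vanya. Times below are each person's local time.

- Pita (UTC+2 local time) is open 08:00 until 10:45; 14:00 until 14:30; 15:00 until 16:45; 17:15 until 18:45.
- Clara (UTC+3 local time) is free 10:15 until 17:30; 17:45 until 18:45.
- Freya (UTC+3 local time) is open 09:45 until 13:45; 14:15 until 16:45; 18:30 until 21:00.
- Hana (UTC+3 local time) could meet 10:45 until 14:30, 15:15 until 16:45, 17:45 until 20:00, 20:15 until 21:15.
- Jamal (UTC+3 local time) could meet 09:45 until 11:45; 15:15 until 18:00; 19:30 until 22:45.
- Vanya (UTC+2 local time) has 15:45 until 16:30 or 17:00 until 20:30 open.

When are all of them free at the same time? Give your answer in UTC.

Pita in UTC: 06:00-08:45, 12:00-12:30, 13:00-14:45, 15:15-16:45 (subtract 2h to convert from UTC+2).
Clara in UTC: 07:15-14:30, 14:45-15:45 (subtract 3h to convert from UTC+3).
Freya in UTC: 06:45-10:45, 11:15-13:45, 15:30-18:00 (subtract 3h to convert from UTC+3).
Hana in UTC: 07:45-11:30, 12:15-13:45, 14:45-17:00, 17:15-18:15 (subtract 3h to convert from UTC+3).
Jamal in UTC: 06:45-08:45, 12:15-15:00, 16:30-19:45 (subtract 3h to convert from UTC+3).
Vanya in UTC: 13:45-14:30, 15:00-18:30 (subtract 2h to convert from UTC+2).
Pita ∩ Clara: 07:15-08:45, 12:00-12:30, 13:00-14:30, 15:15-15:45.
Pita ∩ Clara ∩ Freya: 07:15-08:45, 12:00-12:30, 13:00-13:45, 15:30-15:45.
Pita ∩ Clara ∩ Freya ∩ Hana: 07:45-08:45, 12:15-12:30, 13:00-13:45, 15:30-15:45.
Pita ∩ Clara ∩ Freya ∩ Hana ∩ Jamal: 07:45-08:45, 12:15-12:30, 13:00-13:45.
Pita ∩ Clara ∩ Freya ∩ Hana ∩ Jamal ∩ Vanya: ∅.
There is no time when everyone is free.

none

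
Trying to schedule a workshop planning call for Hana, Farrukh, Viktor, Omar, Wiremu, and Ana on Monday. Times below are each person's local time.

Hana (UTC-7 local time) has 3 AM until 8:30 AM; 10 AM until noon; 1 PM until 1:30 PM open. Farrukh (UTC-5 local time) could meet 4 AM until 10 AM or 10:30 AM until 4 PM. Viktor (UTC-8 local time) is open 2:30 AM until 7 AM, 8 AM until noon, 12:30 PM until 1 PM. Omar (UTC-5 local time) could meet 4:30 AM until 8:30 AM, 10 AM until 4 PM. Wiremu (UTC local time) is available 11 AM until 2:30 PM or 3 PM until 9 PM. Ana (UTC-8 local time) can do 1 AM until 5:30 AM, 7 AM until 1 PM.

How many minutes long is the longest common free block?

Hana in UTC: 10:00-15:30, 17:00-19:00, 20:00-20:30 (add 7h to convert from UTC-7).
Farrukh in UTC: 09:00-15:00, 15:30-21:00 (add 5h to convert from UTC-5).
Viktor in UTC: 10:30-15:00, 16:00-20:00, 20:30-21:00 (add 8h to convert from UTC-8).
Omar in UTC: 09:30-13:30, 15:00-21:00 (add 5h to convert from UTC-5).
Wiremu in UTC: 11:00-14:30, 15:00-21:00.
Ana in UTC: 09:00-13:30, 15:00-21:00 (add 8h to convert from UTC-8).
Hana ∩ Farrukh: 10:00-15:00, 17:00-19:00, 20:00-20:30.
Hana ∩ Farrukh ∩ Viktor: 10:30-15:00, 17:00-19:00.
Hana ∩ Farrukh ∩ Viktor ∩ Omar: 10:30-13:30, 17:00-19:00.
Hana ∩ Farrukh ∩ Viktor ∩ Omar ∩ Wiremu: 11:00-13:30, 17:00-19:00.
Hana ∩ Farrukh ∩ Viktor ∩ Omar ∩ Wiremu ∩ Ana: 11:00-13:30, 17:00-19:00.
The longest is 11:00-13:30 at 150 minutes.

150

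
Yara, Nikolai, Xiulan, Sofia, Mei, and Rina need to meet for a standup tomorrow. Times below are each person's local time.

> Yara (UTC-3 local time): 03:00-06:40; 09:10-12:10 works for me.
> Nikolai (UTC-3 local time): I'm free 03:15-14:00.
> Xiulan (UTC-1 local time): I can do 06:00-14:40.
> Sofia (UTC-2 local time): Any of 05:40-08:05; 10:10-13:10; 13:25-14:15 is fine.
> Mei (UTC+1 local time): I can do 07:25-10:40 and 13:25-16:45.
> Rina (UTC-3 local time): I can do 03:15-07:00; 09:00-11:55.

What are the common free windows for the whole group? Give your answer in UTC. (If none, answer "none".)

Yara in UTC: 06:00-09:40, 12:10-15:10 (add 3h to convert from UTC-3).
Nikolai in UTC: 06:15-17:00 (add 3h to convert from UTC-3).
Xiulan in UTC: 07:00-15:40 (add 1h to convert from UTC-1).
Sofia in UTC: 07:40-10:05, 12:10-15:10, 15:25-16:15 (add 2h to convert from UTC-2).
Mei in UTC: 06:25-09:40, 12:25-15:45 (subtract 1h to convert from UTC+1).
Rina in UTC: 06:15-10:00, 12:00-14:55 (add 3h to convert from UTC-3).
Yara ∩ Nikolai: 06:15-09:40, 12:10-15:10.
Yara ∩ Nikolai ∩ Xiulan: 07:00-09:40, 12:10-15:10.
Yara ∩ Nikolai ∩ Xiulan ∩ Sofia: 07:40-09:40, 12:10-15:10.
Yara ∩ Nikolai ∩ Xiulan ∩ Sofia ∩ Mei: 07:40-09:40, 12:25-15:10.
Yara ∩ Nikolai ∩ Xiulan ∩ Sofia ∩ Mei ∩ Rina: 07:40-09:40, 12:25-14:55.

07:40-09:40, 12:25-14:55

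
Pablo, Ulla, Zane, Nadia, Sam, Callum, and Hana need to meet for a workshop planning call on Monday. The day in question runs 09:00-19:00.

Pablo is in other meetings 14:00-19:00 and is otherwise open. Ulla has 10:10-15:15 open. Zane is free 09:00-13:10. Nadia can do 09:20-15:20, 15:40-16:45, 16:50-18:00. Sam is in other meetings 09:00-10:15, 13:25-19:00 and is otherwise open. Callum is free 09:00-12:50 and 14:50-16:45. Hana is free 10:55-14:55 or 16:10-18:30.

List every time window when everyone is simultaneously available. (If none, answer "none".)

10:55-12:50

Pablo free: 09:00-14:00 (invert busy blocks within the working day).
Ulla free: 10:10-15:15.
Zane free: 09:00-13:10.
Nadia free: 09:20-15:20, 15:40-16:45, 16:50-18:00.
Sam free: 10:15-13:25 (invert busy blocks within the working day).
Callum free: 09:00-12:50, 14:50-16:45.
Hana free: 10:55-14:55, 16:10-18:30.
Pablo ∩ Ulla: 10:10-14:00.
Pablo ∩ Ulla ∩ Zane: 10:10-13:10.
Pablo ∩ Ulla ∩ Zane ∩ Nadia: 10:10-13:10.
Pablo ∩ Ulla ∩ Zane ∩ Nadia ∩ Sam: 10:15-13:10.
Pablo ∩ Ulla ∩ Zane ∩ Nadia ∩ Sam ∩ Callum: 10:15-12:50.
Pablo ∩ Ulla ∩ Zane ∩ Nadia ∩ Sam ∩ Callum ∩ Hana: 10:55-12:50.
Those are the intersection windows.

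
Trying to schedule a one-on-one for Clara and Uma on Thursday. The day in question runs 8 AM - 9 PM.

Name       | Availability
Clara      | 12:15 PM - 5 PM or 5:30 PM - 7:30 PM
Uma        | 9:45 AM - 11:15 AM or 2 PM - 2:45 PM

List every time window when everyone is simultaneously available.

14:00-14:45

Clara ∩ Uma: 14:00-14:45.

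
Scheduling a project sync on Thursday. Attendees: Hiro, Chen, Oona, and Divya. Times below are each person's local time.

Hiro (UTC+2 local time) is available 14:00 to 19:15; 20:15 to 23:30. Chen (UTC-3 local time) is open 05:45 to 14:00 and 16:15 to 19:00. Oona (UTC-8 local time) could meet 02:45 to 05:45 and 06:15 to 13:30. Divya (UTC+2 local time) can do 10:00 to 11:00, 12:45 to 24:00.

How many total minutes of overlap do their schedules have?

Hiro in UTC: 12:00-17:15, 18:15-21:30 (subtract 2h to convert from UTC+2).
Chen in UTC: 08:45-17:00, 19:15-22:00 (add 3h to convert from UTC-3).
Oona in UTC: 10:45-13:45, 14:15-21:30 (add 8h to convert from UTC-8).
Divya in UTC: 08:00-09:00, 10:45-22:00 (subtract 2h to convert from UTC+2).
Hiro ∩ Chen: 12:00-17:00, 19:15-21:30.
Hiro ∩ Chen ∩ Oona: 12:00-13:45, 14:15-17:00, 19:15-21:30.
Hiro ∩ Chen ∩ Oona ∩ Divya: 12:00-13:45, 14:15-17:00, 19:15-21:30.
Summing the common windows: 105 + 165 + 135 = 405 minutes.

405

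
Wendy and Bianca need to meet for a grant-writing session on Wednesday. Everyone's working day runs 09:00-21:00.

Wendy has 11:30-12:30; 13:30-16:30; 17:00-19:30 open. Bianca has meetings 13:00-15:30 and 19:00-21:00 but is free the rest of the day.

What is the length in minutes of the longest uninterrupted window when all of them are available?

120

Wendy free: 11:30-12:30, 13:30-16:30, 17:00-19:30.
Bianca free: 09:00-13:00, 15:30-19:00 (invert busy blocks within the working day).
Wendy ∩ Bianca: 11:30-12:30, 15:30-16:30, 17:00-19:00.
The longest is 17:00-19:00 at 120 minutes.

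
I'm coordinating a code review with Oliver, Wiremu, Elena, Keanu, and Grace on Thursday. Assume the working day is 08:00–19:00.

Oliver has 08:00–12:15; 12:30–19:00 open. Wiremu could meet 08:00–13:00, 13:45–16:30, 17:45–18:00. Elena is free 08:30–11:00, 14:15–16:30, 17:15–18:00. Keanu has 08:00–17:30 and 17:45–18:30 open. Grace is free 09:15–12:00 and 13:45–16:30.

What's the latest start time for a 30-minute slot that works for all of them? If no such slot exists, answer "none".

16:00

Oliver ∩ Wiremu: 08:00-12:15, 12:30-13:00, 13:45-16:30, 17:45-18:00.
Oliver ∩ Wiremu ∩ Elena: 08:30-11:00, 14:15-16:30, 17:45-18:00.
Oliver ∩ Wiremu ∩ Elena ∩ Keanu: 08:30-11:00, 14:15-16:30, 17:45-18:00.
Oliver ∩ Wiremu ∩ Elena ∩ Keanu ∩ Grace: 09:15-11:00, 14:15-16:30.
Those are the intersection windows.
The last common window of at least 30 minutes is 14:15-16:30; a 30-minute meeting can start as late as 16:00 and still end by 16:30.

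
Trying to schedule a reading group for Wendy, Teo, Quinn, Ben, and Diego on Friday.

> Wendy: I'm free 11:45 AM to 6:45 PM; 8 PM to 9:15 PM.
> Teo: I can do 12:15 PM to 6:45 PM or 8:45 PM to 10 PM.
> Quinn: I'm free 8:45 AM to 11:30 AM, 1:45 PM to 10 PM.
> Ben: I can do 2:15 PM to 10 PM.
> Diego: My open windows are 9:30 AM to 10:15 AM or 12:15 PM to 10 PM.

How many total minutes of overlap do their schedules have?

Wendy ∩ Teo: 12:15-18:45, 20:45-21:15.
Wendy ∩ Teo ∩ Quinn: 13:45-18:45, 20:45-21:15.
Wendy ∩ Teo ∩ Quinn ∩ Ben: 14:15-18:45, 20:45-21:15.
Wendy ∩ Teo ∩ Quinn ∩ Ben ∩ Diego: 14:15-18:45, 20:45-21:15.
Those are the intersection windows.
Summing the common windows: 270 + 30 = 300 minutes.

300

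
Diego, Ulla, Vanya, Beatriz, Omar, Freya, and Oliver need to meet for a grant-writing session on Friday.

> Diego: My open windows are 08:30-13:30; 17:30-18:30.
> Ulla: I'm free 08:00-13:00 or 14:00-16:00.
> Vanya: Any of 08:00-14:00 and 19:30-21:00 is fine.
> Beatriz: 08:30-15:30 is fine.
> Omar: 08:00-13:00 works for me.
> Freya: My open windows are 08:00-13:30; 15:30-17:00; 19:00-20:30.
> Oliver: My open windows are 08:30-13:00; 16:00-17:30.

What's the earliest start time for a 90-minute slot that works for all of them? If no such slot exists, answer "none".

08:30

Diego ∩ Ulla: 08:30-13:00.
Diego ∩ Ulla ∩ Vanya: 08:30-13:00.
Diego ∩ Ulla ∩ Vanya ∩ Beatriz: 08:30-13:00.
Diego ∩ Ulla ∩ Vanya ∩ Beatriz ∩ Omar: 08:30-13:00.
Diego ∩ Ulla ∩ Vanya ∩ Beatriz ∩ Omar ∩ Freya: 08:30-13:00.
Diego ∩ Ulla ∩ Vanya ∩ Beatriz ∩ Omar ∩ Freya ∩ Oliver: 08:30-13:00.
Those are the intersection windows.
The first common window of at least 90 minutes is 08:30-13:00, so the earliest start is 08:30.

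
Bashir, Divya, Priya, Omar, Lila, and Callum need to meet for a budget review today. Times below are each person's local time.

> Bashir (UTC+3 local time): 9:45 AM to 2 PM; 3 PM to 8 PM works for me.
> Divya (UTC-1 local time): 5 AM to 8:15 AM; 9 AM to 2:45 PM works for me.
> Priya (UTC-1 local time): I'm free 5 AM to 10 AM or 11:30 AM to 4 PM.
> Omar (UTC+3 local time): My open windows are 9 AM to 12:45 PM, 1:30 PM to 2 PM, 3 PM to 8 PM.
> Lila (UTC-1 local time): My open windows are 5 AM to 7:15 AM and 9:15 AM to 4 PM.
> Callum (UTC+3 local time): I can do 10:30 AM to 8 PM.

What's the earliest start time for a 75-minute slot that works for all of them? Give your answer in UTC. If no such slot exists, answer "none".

12:30

Bashir in UTC: 06:45-11:00, 12:00-17:00 (subtract 3h to convert from UTC+3).
Divya in UTC: 06:00-09:15, 10:00-15:45 (add 1h to convert from UTC-1).
Priya in UTC: 06:00-11:00, 12:30-17:00 (add 1h to convert from UTC-1).
Omar in UTC: 06:00-09:45, 10:30-11:00, 12:00-17:00 (subtract 3h to convert from UTC+3).
Lila in UTC: 06:00-08:15, 10:15-17:00 (add 1h to convert from UTC-1).
Callum in UTC: 07:30-17:00 (subtract 3h to convert from UTC+3).
Bashir ∩ Divya: 06:45-09:15, 10:00-11:00, 12:00-15:45.
Bashir ∩ Divya ∩ Priya: 06:45-09:15, 10:00-11:00, 12:30-15:45.
Bashir ∩ Divya ∩ Priya ∩ Omar: 06:45-09:15, 10:30-11:00, 12:30-15:45.
Bashir ∩ Divya ∩ Priya ∩ Omar ∩ Lila: 06:45-08:15, 10:30-11:00, 12:30-15:45.
Bashir ∩ Divya ∩ Priya ∩ Omar ∩ Lila ∩ Callum: 07:30-08:15, 10:30-11:00, 12:30-15:45.
Those are the intersection windows.
The first common window of at least 75 minutes is 12:30-15:45, so the earliest start is 12:30.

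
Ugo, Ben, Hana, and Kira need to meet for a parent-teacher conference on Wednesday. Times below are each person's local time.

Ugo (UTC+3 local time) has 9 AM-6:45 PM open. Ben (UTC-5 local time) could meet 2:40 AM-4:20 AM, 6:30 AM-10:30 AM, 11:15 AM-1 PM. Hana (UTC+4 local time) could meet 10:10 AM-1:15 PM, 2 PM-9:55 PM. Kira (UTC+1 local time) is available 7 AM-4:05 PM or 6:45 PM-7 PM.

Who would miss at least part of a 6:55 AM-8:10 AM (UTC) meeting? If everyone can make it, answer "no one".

Ugo in UTC: 06:00-15:45 (subtract 3h to convert from UTC+3).
Ben in UTC: 07:40-09:20, 11:30-15:30, 16:15-18:00 (add 5h to convert from UTC-5).
Hana in UTC: 06:10-09:15, 10:00-17:55 (subtract 4h to convert from UTC+4).
Kira in UTC: 06:00-15:05, 17:45-18:00 (subtract 1h to convert from UTC+1).
Ugo: free for 06:55-08:10. Ben: not fully free for 06:55-08:10. Hana: free for 06:55-08:10. Kira: free for 06:55-08:10.

Ben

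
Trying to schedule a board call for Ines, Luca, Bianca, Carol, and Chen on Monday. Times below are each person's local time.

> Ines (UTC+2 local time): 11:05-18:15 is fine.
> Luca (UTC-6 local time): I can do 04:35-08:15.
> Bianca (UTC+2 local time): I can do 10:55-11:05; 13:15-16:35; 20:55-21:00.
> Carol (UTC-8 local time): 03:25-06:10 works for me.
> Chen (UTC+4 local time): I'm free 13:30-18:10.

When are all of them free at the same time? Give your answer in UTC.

11:25-14:10

Ines in UTC: 09:05-16:15 (subtract 2h to convert from UTC+2).
Luca in UTC: 10:35-14:15 (add 6h to convert from UTC-6).
Bianca in UTC: 08:55-09:05, 11:15-14:35, 18:55-19:00 (subtract 2h to convert from UTC+2).
Carol in UTC: 11:25-14:10 (add 8h to convert from UTC-8).
Chen in UTC: 09:30-14:10 (subtract 4h to convert from UTC+4).
Ines ∩ Luca: 10:35-14:15.
Ines ∩ Luca ∩ Bianca: 11:15-14:15.
Ines ∩ Luca ∩ Bianca ∩ Carol: 11:25-14:10.
Ines ∩ Luca ∩ Bianca ∩ Carol ∩ Chen: 11:25-14:10.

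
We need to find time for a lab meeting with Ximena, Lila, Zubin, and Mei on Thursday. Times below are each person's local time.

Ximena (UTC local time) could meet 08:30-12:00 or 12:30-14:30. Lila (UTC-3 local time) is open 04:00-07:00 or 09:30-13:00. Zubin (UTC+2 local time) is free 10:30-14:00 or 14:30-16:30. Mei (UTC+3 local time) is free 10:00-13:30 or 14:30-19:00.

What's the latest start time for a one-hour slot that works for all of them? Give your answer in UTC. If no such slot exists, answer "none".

13:30

Ximena in UTC: 08:30-12:00, 12:30-14:30.
Lila in UTC: 07:00-10:00, 12:30-16:00 (add 3h to convert from UTC-3).
Zubin in UTC: 08:30-12:00, 12:30-14:30 (subtract 2h to convert from UTC+2).
Mei in UTC: 07:00-10:30, 11:30-16:00 (subtract 3h to convert from UTC+3).
Ximena ∩ Lila: 08:30-10:00, 12:30-14:30.
Ximena ∩ Lila ∩ Zubin: 08:30-10:00, 12:30-14:30.
Ximena ∩ Lila ∩ Zubin ∩ Mei: 08:30-10:00, 12:30-14:30.
Those are the intersection windows.
The last common window of at least 60 minutes is 12:30-14:30; a 60-minute meeting can start as late as 13:30 and still end by 14:30.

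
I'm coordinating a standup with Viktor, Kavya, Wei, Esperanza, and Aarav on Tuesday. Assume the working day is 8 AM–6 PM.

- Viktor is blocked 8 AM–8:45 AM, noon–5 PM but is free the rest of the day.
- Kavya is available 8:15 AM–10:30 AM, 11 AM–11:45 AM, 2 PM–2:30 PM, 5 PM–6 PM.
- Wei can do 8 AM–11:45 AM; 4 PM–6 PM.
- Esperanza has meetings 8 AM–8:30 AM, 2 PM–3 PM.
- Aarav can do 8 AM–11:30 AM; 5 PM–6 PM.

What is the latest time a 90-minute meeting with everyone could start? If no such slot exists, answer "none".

Viktor free: 08:45-12:00, 17:00-18:00 (invert busy blocks within the working day).
Kavya free: 08:15-10:30, 11:00-11:45, 14:00-14:30, 17:00-18:00.
Wei free: 08:00-11:45, 16:00-18:00.
Esperanza free: 08:30-14:00, 15:00-18:00 (invert busy blocks within the working day).
Aarav free: 08:00-11:30, 17:00-18:00.
Viktor ∩ Kavya: 08:45-10:30, 11:00-11:45, 17:00-18:00.
Viktor ∩ Kavya ∩ Wei: 08:45-10:30, 11:00-11:45, 17:00-18:00.
Viktor ∩ Kavya ∩ Wei ∩ Esperanza: 08:45-10:30, 11:00-11:45, 17:00-18:00.
Viktor ∩ Kavya ∩ Wei ∩ Esperanza ∩ Aarav: 08:45-10:30, 11:00-11:30, 17:00-18:00.
The last common window of at least 90 minutes is 08:45-10:30; a 90-minute meeting can start as late as 09:00 and still end by 10:30.

09:00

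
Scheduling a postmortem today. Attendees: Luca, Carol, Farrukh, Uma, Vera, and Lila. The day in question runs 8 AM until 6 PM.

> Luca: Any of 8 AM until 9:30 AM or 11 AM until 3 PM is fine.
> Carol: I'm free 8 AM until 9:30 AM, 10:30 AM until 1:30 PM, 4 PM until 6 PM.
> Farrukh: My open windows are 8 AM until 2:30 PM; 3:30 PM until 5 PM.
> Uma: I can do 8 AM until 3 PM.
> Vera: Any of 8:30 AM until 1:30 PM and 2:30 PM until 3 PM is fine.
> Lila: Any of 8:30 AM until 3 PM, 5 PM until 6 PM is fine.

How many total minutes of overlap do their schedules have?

210

Luca ∩ Carol: 08:00-09:30, 11:00-13:30.
Luca ∩ Carol ∩ Farrukh: 08:00-09:30, 11:00-13:30.
Luca ∩ Carol ∩ Farrukh ∩ Uma: 08:00-09:30, 11:00-13:30.
Luca ∩ Carol ∩ Farrukh ∩ Uma ∩ Vera: 08:30-09:30, 11:00-13:30.
Luca ∩ Carol ∩ Farrukh ∩ Uma ∩ Vera ∩ Lila: 08:30-09:30, 11:00-13:30.
Summing the common windows: 60 + 150 = 210 minutes.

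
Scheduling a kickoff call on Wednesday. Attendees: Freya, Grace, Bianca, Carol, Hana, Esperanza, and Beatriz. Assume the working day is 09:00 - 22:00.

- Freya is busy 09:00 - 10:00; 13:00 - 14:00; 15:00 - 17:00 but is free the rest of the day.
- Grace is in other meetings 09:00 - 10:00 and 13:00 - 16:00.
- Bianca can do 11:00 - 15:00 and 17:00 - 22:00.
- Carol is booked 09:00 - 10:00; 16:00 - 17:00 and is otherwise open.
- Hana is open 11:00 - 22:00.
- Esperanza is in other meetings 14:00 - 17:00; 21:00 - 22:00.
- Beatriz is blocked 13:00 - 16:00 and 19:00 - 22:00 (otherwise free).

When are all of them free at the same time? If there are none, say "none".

Freya free: 10:00-13:00, 14:00-15:00, 17:00-22:00 (invert busy blocks within the working day).
Grace free: 10:00-13:00, 16:00-22:00 (invert busy blocks within the working day).
Bianca free: 11:00-15:00, 17:00-22:00.
Carol free: 10:00-16:00, 17:00-22:00 (invert busy blocks within the working day).
Hana free: 11:00-22:00.
Esperanza free: 09:00-14:00, 17:00-21:00 (invert busy blocks within the working day).
Beatriz free: 09:00-13:00, 16:00-19:00 (invert busy blocks within the working day).
Freya ∩ Grace: 10:00-13:00, 17:00-22:00.
Freya ∩ Grace ∩ Bianca: 11:00-13:00, 17:00-22:00.
Freya ∩ Grace ∩ Bianca ∩ Carol: 11:00-13:00, 17:00-22:00.
Freya ∩ Grace ∩ Bianca ∩ Carol ∩ Hana: 11:00-13:00, 17:00-22:00.
Freya ∩ Grace ∩ Bianca ∩ Carol ∩ Hana ∩ Esperanza: 11:00-13:00, 17:00-21:00.
Freya ∩ Grace ∩ Bianca ∩ Carol ∩ Hana ∩ Esperanza ∩ Beatriz: 11:00-13:00, 17:00-19:00.
Those are the intersection windows.

11:00-13:00, 17:00-19:00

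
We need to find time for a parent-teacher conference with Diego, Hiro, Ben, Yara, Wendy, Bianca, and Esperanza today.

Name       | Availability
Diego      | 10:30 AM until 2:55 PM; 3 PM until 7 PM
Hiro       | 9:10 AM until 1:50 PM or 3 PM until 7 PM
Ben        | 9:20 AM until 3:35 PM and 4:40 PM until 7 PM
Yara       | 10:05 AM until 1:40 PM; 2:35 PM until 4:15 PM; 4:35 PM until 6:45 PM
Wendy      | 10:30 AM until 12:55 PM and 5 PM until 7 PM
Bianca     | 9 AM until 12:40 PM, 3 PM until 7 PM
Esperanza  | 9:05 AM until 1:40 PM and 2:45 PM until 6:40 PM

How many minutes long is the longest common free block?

Diego ∩ Hiro: 10:30-13:50, 15:00-19:00.
Diego ∩ Hiro ∩ Ben: 10:30-13:50, 15:00-15:35, 16:40-19:00.
Diego ∩ Hiro ∩ Ben ∩ Yara: 10:30-13:40, 15:00-15:35, 16:40-18:45.
Diego ∩ Hiro ∩ Ben ∩ Yara ∩ Wendy: 10:30-12:55, 17:00-18:45.
Diego ∩ Hiro ∩ Ben ∩ Yara ∩ Wendy ∩ Bianca: 10:30-12:40, 17:00-18:45.
Diego ∩ Hiro ∩ Ben ∩ Yara ∩ Wendy ∩ Bianca ∩ Esperanza: 10:30-12:40, 17:00-18:40.
Those are the intersection windows.
The longest is 10:30-12:40 at 130 minutes.

130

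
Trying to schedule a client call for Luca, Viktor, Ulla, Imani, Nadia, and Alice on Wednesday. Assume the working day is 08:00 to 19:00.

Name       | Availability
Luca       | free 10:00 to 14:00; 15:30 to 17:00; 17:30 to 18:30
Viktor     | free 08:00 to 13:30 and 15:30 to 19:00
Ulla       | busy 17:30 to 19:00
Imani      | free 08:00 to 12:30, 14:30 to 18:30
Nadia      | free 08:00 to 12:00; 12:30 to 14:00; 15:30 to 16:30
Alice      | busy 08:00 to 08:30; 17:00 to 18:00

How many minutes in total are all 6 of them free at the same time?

180

Luca free: 10:00-14:00, 15:30-17:00, 17:30-18:30.
Viktor free: 08:00-13:30, 15:30-19:00.
Ulla free: 08:00-17:30 (invert busy blocks within the working day).
Imani free: 08:00-12:30, 14:30-18:30.
Nadia free: 08:00-12:00, 12:30-14:00, 15:30-16:30.
Alice free: 08:30-17:00, 18:00-19:00 (invert busy blocks within the working day).
Luca ∩ Viktor: 10:00-13:30, 15:30-17:00, 17:30-18:30.
Luca ∩ Viktor ∩ Ulla: 10:00-13:30, 15:30-17:00.
Luca ∩ Viktor ∩ Ulla ∩ Imani: 10:00-12:30, 15:30-17:00.
Luca ∩ Viktor ∩ Ulla ∩ Imani ∩ Nadia: 10:00-12:00, 15:30-16:30.
Luca ∩ Viktor ∩ Ulla ∩ Imani ∩ Nadia ∩ Alice: 10:00-12:00, 15:30-16:30.
Summing the common windows: 120 + 60 = 180 minutes.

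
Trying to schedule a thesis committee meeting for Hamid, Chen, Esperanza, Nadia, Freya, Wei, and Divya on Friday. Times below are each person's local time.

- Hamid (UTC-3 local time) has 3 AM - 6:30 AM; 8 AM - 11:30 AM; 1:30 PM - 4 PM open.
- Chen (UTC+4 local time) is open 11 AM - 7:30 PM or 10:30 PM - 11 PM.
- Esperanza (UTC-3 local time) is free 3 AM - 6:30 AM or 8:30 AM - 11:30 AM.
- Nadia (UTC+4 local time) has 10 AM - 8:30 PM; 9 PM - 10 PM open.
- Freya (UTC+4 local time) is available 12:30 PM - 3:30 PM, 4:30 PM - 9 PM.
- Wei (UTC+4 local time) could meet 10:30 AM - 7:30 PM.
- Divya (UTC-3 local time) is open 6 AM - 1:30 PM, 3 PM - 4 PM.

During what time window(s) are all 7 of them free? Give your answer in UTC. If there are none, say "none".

09:00-09:30, 12:30-14:30

Hamid in UTC: 06:00-09:30, 11:00-14:30, 16:30-19:00 (add 3h to convert from UTC-3).
Chen in UTC: 07:00-15:30, 18:30-19:00 (subtract 4h to convert from UTC+4).
Esperanza in UTC: 06:00-09:30, 11:30-14:30 (add 3h to convert from UTC-3).
Nadia in UTC: 06:00-16:30, 17:00-18:00 (subtract 4h to convert from UTC+4).
Freya in UTC: 08:30-11:30, 12:30-17:00 (subtract 4h to convert from UTC+4).
Wei in UTC: 06:30-15:30 (subtract 4h to convert from UTC+4).
Divya in UTC: 09:00-16:30, 18:00-19:00 (add 3h to convert from UTC-3).
Hamid ∩ Chen: 07:00-09:30, 11:00-14:30, 18:30-19:00.
Hamid ∩ Chen ∩ Esperanza: 07:00-09:30, 11:30-14:30.
Hamid ∩ Chen ∩ Esperanza ∩ Nadia: 07:00-09:30, 11:30-14:30.
Hamid ∩ Chen ∩ Esperanza ∩ Nadia ∩ Freya: 08:30-09:30, 12:30-14:30.
Hamid ∩ Chen ∩ Esperanza ∩ Nadia ∩ Freya ∩ Wei: 08:30-09:30, 12:30-14:30.
Hamid ∩ Chen ∩ Esperanza ∩ Nadia ∩ Freya ∩ Wei ∩ Divya: 09:00-09:30, 12:30-14:30.
Those are the intersection windows.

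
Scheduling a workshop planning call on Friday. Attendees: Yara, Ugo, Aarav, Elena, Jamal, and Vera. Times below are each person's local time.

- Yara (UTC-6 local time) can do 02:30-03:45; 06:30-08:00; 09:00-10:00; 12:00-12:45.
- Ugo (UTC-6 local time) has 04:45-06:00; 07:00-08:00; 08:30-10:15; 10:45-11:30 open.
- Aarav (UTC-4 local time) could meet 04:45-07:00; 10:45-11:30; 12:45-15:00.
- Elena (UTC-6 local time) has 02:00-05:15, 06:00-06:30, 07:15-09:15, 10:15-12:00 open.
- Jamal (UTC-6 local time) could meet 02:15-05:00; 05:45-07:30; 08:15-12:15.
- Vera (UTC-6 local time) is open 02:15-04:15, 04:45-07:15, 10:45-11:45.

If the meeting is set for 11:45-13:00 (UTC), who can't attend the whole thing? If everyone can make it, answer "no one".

Aarav, Elena, Ugo, Yara

Yara in UTC: 08:30-09:45, 12:30-14:00, 15:00-16:00, 18:00-18:45 (add 6h to convert from UTC-6).
Ugo in UTC: 10:45-12:00, 13:00-14:00, 14:30-16:15, 16:45-17:30 (add 6h to convert from UTC-6).
Aarav in UTC: 08:45-11:00, 14:45-15:30, 16:45-19:00 (add 4h to convert from UTC-4).
Elena in UTC: 08:00-11:15, 12:00-12:30, 13:15-15:15, 16:15-18:00 (add 6h to convert from UTC-6).
Jamal in UTC: 08:15-11:00, 11:45-13:30, 14:15-18:15 (add 6h to convert from UTC-6).
Vera in UTC: 08:15-10:15, 10:45-13:15, 16:45-17:45 (add 6h to convert from UTC-6).
Yara: not fully free for 11:45-13:00. Ugo: not fully free for 11:45-13:00. Aarav: not fully free for 11:45-13:00. Elena: not fully free for 11:45-13:00. Jamal: free for 11:45-13:00. Vera: free for 11:45-13:00.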